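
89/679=89/679= 0.13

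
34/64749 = 34/64749=0.00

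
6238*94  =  586372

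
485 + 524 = 1009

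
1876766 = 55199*34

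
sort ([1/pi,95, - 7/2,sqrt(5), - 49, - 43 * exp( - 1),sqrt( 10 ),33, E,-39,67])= [ -49,-39,-43*exp( - 1),-7/2,  1/pi, sqrt( 5 ),E,sqrt( 10 ),33,67, 95 ]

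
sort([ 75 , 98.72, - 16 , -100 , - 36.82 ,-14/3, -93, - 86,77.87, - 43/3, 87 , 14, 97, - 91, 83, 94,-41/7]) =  [ - 100,-93, - 91, - 86, - 36.82 , - 16, - 43/3, - 41/7 , - 14/3, 14,  75 , 77.87  ,  83 , 87, 94,97,98.72 ]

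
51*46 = 2346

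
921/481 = 1 + 440/481=1.91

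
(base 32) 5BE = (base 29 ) 6F5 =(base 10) 5486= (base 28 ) 6rq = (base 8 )12556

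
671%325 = 21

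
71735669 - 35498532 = 36237137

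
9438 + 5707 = 15145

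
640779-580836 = 59943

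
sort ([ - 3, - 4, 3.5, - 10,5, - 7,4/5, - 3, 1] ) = [- 10, - 7,- 4  ,  -  3, - 3 , 4/5,1,3.5, 5]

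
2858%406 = 16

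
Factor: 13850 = 2^1*5^2*277^1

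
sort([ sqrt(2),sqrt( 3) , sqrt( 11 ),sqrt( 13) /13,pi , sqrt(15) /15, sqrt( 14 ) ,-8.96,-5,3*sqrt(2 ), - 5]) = [ - 8.96, - 5, - 5,  sqrt( 15 ) /15,sqrt ( 13)/13, sqrt( 2 ), sqrt(3), pi , sqrt (11 ) , sqrt (14 ) , 3 * sqrt( 2 ) ]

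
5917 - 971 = 4946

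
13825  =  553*25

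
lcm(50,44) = 1100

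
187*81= 15147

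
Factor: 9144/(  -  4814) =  - 2^2*3^2*29^(-1 )*83^( - 1 )*127^1 = - 4572/2407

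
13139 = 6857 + 6282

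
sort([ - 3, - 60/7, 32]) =[ - 60/7, - 3,32 ]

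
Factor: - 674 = -2^1  *337^1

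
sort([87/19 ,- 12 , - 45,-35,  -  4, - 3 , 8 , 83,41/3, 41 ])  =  [ - 45, - 35, - 12, - 4 , - 3,87/19 , 8,41/3,41,83 ] 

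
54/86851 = 54/86851 = 0.00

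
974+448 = 1422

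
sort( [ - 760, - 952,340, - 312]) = [-952,-760,-312, 340]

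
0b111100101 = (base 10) 485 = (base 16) 1e5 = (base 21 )122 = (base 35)du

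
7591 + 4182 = 11773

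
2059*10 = 20590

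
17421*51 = 888471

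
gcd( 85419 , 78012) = 9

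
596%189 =29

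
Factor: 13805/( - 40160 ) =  - 2^(-5 )*11^1 = - 11/32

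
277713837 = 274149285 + 3564552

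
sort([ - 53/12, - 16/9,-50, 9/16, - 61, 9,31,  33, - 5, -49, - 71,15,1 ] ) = [ - 71,-61, - 50 , - 49 ,  -  5, - 53/12, - 16/9 , 9/16,  1,9,15,  31,33 ] 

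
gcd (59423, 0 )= 59423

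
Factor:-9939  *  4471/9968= - 44437269/9968=-  2^(-4)*3^1*7^(-1)*17^1*89^(-1)*263^1*3313^1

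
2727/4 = 2727/4  =  681.75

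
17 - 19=-2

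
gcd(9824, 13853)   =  1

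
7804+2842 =10646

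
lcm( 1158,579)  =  1158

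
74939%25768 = 23403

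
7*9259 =64813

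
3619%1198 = 25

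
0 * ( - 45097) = 0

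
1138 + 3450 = 4588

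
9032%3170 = 2692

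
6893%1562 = 645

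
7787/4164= 1 + 3623/4164 = 1.87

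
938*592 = 555296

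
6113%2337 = 1439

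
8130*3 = 24390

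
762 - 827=  -  65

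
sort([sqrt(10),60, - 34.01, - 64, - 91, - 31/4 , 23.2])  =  [ - 91, - 64, - 34.01, - 31/4, sqrt( 10),23.2, 60] 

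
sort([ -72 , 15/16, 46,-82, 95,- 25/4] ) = [ - 82, - 72, - 25/4,  15/16 , 46, 95 ] 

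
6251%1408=619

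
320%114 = 92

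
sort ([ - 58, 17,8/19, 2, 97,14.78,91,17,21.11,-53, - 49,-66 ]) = [ - 66,-58,- 53, - 49,8/19 , 2,14.78,17,17,21.11,91, 97]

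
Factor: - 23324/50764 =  - 17^1*37^( - 1) = - 17/37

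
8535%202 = 51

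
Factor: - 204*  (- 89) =2^2*3^1*17^1*89^1 = 18156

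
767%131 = 112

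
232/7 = 232/7  =  33.14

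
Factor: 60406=2^1 * 30203^1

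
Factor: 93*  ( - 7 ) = -651 = - 3^1*7^1*31^1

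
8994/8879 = 1+115/8879 = 1.01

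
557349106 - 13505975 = 543843131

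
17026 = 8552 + 8474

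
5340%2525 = 290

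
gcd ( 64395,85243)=1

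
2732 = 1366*2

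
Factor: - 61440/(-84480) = 8/11 = 2^3 * 11^(  -  1)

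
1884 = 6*314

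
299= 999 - 700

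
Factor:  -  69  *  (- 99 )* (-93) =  - 635283= - 3^4*11^1*23^1*31^1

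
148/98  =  1 + 25/49 = 1.51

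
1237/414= 2+ 409/414 = 2.99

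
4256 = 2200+2056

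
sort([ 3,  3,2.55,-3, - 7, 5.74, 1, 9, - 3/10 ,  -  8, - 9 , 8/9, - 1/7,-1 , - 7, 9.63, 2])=[ - 9, - 8, - 7, - 7,-3,- 1, - 3/10 , - 1/7,8/9, 1,2, 2.55, 3, 3,5.74,9,9.63 ]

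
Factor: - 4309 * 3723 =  - 16042407= - 3^1*17^1*31^1*73^1*139^1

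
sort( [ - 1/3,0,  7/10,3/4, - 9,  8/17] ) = [ - 9, - 1/3,0  ,  8/17, 7/10,3/4]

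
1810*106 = 191860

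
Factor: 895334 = 2^1 * 11^1 * 40697^1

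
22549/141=22549/141 = 159.92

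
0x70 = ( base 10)112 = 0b1110000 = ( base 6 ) 304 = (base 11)a2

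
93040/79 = 93040/79=1177.72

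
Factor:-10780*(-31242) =2^3*3^1 *5^1*7^2*11^1*41^1*127^1 =336788760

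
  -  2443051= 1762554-4205605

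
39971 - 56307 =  - 16336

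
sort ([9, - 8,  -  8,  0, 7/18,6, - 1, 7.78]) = [- 8, - 8, - 1, 0, 7/18, 6, 7.78, 9 ]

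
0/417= 0 = 0.00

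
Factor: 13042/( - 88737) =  - 2^1*3^ ( -1)*11^( - 1)*2689^(-1)*6521^1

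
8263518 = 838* 9861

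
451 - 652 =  - 201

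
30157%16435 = 13722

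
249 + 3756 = 4005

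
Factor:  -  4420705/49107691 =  - 5^1*23^ ( - 1 ) * 107^1 *8263^1* 2135117^(-1)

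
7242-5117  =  2125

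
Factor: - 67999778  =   - 2^1*7^1* 11^1*441557^1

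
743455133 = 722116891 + 21338242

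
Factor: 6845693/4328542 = 2^( - 1 )*19^ ( - 1)*113909^( - 1 )*6845693^1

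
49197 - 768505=-719308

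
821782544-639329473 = 182453071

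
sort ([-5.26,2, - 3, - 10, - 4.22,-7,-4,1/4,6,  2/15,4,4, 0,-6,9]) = [-10, - 7 , - 6, - 5.26, - 4.22,  -  4, - 3, 0,2/15, 1/4,2, 4,4,6,9]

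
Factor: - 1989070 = - 2^1*5^1*443^1* 449^1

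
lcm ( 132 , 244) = 8052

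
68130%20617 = 6279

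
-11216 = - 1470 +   -  9746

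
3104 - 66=3038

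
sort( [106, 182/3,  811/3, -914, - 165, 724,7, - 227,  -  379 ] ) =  [ - 914, - 379,  -  227,-165,  7,182/3, 106, 811/3, 724]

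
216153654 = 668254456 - 452100802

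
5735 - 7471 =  - 1736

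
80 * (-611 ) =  - 48880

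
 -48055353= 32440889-80496242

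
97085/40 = 2427  +  1/8 =2427.12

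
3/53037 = 1/17679=0.00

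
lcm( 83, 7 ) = 581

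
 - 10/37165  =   - 2/7433=- 0.00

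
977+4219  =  5196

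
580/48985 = 116/9797= 0.01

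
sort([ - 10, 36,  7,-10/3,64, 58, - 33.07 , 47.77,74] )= [ - 33.07, - 10, -10/3,7,36, 47.77, 58, 64  ,  74 ]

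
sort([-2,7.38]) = [ - 2,7.38]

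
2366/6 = 1183/3 =394.33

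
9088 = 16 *568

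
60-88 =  - 28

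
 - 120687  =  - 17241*7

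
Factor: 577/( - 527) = -17^( - 1)*31^ ( - 1 )*577^1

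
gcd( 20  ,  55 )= 5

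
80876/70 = 40438/35 = 1155.37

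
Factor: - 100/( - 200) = 2^ ( - 1) = 1/2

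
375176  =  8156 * 46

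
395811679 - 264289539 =131522140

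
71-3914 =-3843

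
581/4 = 145+ 1/4 = 145.25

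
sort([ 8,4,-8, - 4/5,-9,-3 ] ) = [ -9, - 8,  -  3, - 4/5 , 4, 8 ]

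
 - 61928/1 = -61928 = - 61928.00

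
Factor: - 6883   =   - 6883^1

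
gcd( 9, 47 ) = 1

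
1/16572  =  1/16572 = 0.00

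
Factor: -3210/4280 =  - 3/4 = -2^( - 2 )*3^1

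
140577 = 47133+93444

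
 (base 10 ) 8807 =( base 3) 110002012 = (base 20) 1207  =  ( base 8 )21147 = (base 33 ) 82t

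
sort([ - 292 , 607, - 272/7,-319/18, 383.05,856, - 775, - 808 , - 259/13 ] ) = [ - 808, - 775, - 292,-272/7, - 259/13, - 319/18,383.05, 607,856 ] 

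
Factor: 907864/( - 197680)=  - 113483/24710=- 2^ ( - 1)*5^(  -  1)*7^( - 1 ) *283^1*353^( - 1)*  401^1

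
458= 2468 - 2010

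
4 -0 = 4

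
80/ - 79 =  - 80/79  =  -1.01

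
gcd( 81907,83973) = 1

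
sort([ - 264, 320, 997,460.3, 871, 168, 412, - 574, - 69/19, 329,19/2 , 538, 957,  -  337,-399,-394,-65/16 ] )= [ - 574,-399, - 394, - 337, -264, - 65/16, - 69/19, 19/2, 168, 320 , 329, 412, 460.3 , 538, 871, 957, 997]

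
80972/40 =2024  +  3/10= 2024.30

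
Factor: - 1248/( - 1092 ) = 2^3*7^( - 1 )= 8/7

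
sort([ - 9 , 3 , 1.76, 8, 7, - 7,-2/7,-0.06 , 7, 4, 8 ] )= [ -9,  -  7, - 2/7,-0.06, 1.76, 3, 4, 7, 7, 8, 8] 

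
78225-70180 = 8045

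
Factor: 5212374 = 2^1*3^1 * 43^1 * 89^1*227^1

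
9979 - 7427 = 2552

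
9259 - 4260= 4999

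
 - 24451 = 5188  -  29639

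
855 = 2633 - 1778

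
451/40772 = 451/40772 = 0.01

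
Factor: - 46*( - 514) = 2^2*23^1*257^1 = 23644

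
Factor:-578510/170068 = -2^(- 1) * 5^1*61^(-1 )*83^1  =  -415/122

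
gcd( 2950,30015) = 5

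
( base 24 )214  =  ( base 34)10O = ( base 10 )1180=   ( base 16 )49C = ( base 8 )2234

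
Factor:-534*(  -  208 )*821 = 91190112  =  2^5*3^1 * 13^1* 89^1*821^1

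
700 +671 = 1371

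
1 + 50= 51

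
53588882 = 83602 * 641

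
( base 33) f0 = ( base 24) KF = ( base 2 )111101111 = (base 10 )495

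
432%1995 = 432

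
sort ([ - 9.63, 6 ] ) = [ - 9.63,6] 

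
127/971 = 127/971 = 0.13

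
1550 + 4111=5661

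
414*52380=21685320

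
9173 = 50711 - 41538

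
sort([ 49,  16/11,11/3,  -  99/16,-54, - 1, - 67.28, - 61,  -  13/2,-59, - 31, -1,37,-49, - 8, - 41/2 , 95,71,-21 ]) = [ - 67.28, - 61,-59,-54, - 49,-31, - 21,  -  41/2,  -  8,-13/2 ,-99/16, - 1,- 1,16/11,11/3  ,  37,  49,71,95]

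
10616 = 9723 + 893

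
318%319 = 318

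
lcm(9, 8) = 72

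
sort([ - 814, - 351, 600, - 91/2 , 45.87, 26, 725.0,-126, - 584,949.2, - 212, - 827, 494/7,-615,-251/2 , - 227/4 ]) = [ - 827, - 814, - 615, - 584, - 351,-212, - 126, - 251/2, - 227/4 ,-91/2, 26, 45.87,  494/7, 600, 725.0,  949.2]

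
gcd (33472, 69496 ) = 8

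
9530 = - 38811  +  48341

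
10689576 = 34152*313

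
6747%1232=587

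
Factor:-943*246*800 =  - 185582400 = - 2^6*3^1*5^2*23^1*41^2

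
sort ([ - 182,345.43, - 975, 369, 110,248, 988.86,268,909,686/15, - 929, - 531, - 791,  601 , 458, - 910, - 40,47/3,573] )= [ - 975,-929, - 910, - 791, - 531, - 182 ,- 40, 47/3,686/15,110,248,268 , 345.43,369,458, 573,601 , 909,988.86]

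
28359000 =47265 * 600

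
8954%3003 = 2948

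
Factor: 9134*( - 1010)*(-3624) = 2^5*3^1 * 5^1 * 101^1*151^1*4567^1 = 33432632160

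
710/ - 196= - 355/98 = - 3.62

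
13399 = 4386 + 9013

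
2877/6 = 959/2 = 479.50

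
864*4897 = 4231008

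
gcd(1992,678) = 6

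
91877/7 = 13125  +  2/7 = 13125.29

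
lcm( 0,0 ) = 0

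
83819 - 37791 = 46028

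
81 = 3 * 27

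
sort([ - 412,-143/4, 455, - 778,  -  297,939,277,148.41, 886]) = [ -778, - 412  , - 297, - 143/4, 148.41,277, 455, 886,939]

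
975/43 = 975/43 = 22.67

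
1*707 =707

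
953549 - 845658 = 107891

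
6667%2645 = 1377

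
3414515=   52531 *65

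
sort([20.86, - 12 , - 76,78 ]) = [- 76,-12,20.86,78 ] 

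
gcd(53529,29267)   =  7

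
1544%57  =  5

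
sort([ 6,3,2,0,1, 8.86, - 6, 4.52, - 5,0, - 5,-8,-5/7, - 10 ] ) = [ - 10,- 8, - 6,- 5,-5,- 5/7,0,0, 1, 2,3,4.52, 6,8.86 ] 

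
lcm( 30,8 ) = 120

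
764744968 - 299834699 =464910269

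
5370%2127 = 1116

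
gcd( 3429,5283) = 9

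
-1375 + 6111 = 4736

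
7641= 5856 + 1785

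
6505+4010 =10515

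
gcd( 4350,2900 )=1450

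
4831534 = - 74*( - 65291) 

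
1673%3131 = 1673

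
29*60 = 1740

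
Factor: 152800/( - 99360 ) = - 955/621=- 3^( - 3 )*5^1*23^ ( - 1)*191^1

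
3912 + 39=3951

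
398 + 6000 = 6398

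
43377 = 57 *761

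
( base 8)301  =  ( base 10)193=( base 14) DB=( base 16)c1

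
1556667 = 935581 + 621086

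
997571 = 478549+519022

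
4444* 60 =266640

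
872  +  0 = 872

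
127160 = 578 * 220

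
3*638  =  1914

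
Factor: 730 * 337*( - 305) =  - 2^1*5^2*61^1*73^1*337^1= - 75033050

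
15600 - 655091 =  - 639491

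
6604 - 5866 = 738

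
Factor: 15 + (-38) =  - 23^1 = - 23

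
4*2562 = 10248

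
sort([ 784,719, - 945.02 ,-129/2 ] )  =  [- 945.02, - 129/2 , 719,784 ] 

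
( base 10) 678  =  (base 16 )2A6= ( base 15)303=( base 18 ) 21C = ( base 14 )366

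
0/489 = 0 =0.00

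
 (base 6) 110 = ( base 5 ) 132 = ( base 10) 42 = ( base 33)19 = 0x2a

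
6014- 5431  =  583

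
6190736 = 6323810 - 133074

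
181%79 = 23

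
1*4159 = 4159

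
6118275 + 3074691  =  9192966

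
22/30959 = 22/30959 =0.00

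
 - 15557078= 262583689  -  278140767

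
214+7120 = 7334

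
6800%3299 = 202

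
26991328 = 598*45136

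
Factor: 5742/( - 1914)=- 3 =-  3^1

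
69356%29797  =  9762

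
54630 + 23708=78338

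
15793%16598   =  15793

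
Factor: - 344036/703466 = -172018/351733 = -  2^1*7^1*11^1  *1117^1*351733^ ( - 1)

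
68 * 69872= 4751296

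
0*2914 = 0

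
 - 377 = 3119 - 3496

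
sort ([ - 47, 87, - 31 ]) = [ -47, - 31,87]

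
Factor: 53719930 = 2^1*5^1*11^1*37^1*67^1*197^1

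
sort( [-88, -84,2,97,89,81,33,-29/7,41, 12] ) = [-88, - 84,-29/7 , 2,12,33, 41, 81,89,97]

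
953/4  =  953/4 =238.25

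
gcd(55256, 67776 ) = 8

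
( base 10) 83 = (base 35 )2d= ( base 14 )5d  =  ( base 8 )123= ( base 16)53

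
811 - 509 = 302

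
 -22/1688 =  - 11/844 =-0.01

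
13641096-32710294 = - 19069198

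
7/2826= 7/2826 = 0.00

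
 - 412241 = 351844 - 764085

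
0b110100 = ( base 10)52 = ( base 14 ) 3A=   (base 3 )1221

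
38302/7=38302/7 = 5471.71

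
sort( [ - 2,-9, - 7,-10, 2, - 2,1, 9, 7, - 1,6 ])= [ - 10, - 9,  -  7, - 2, - 2, - 1, 1,2, 6, 7, 9] 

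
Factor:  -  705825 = -3^2*5^2*3137^1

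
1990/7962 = 995/3981 = 0.25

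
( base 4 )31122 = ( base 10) 858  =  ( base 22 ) 1h0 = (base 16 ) 35a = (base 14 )454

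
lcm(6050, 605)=6050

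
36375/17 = 36375/17 = 2139.71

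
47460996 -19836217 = 27624779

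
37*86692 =3207604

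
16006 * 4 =64024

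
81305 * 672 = 54636960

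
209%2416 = 209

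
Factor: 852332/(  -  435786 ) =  - 2^1*3^( - 1 ) * 151^( - 1)*443^1 = -  886/453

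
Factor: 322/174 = 161/87 =3^(-1)*7^1 * 23^1 * 29^( - 1 ) 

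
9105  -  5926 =3179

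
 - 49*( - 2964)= 145236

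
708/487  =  708/487= 1.45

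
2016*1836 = 3701376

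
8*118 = 944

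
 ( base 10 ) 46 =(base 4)232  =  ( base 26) 1K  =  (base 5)141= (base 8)56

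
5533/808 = 5533/808 = 6.85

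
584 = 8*73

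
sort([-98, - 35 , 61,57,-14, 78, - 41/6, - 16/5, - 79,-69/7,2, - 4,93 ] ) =[ - 98, - 79, - 35, - 14, - 69/7, - 41/6, - 4, - 16/5,2,57,61, 78,93 ] 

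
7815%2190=1245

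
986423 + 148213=1134636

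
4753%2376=1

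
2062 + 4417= 6479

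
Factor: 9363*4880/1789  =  45691440/1789 = 2^4*3^1*5^1 * 61^1*1789^ ( - 1 )*3121^1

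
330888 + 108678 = 439566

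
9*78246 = 704214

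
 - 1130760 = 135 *( - 8376 ) 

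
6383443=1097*5819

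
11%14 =11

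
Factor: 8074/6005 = 2^1 * 5^( - 1)*11^1 *367^1*1201^ ( - 1)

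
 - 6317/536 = -6317/536 = -11.79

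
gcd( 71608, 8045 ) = 1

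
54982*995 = 54707090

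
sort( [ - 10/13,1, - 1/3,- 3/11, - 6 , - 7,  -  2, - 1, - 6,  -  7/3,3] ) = [ - 7, - 6, - 6,-7/3, -2, - 1, - 10/13, - 1/3, - 3/11,  1,  3]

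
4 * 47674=190696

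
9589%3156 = 121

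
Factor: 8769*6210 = 2^1 * 3^4 * 5^1*23^1*  37^1*79^1 = 54455490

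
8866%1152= 802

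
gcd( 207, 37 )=1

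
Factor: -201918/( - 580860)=73/210 = 2^( - 1 )*3^( - 1)*5^( - 1)*7^( - 1)*73^1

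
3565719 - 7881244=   -  4315525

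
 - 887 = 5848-6735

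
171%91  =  80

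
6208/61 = 101 + 47/61 =101.77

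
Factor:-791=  - 7^1*113^1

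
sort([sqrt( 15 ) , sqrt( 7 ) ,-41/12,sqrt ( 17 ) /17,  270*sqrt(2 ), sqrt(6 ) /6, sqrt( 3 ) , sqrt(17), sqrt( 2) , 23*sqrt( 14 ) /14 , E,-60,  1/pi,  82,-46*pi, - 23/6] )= [-46*pi,-60,-23/6, - 41/12, sqrt( 17 ) /17,1/pi,  sqrt( 6) /6,sqrt ( 2),  sqrt( 3 ), sqrt( 7 ), E, sqrt(15),  sqrt ( 17),  23*sqrt( 14 ) /14,82,270*sqrt (2 )] 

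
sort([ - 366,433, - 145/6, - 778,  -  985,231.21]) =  [ - 985, - 778, - 366, - 145/6, 231.21, 433]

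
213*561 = 119493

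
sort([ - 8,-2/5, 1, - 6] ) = [ - 8 , - 6, - 2/5, 1] 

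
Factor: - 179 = - 179^1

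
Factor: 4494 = 2^1 * 3^1*7^1*107^1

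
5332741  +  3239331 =8572072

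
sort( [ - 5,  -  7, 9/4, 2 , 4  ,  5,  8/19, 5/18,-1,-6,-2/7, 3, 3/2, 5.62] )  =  [-7, - 6, - 5, - 1, - 2/7 , 5/18,8/19, 3/2,2, 9/4,3, 4, 5, 5.62 ] 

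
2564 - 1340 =1224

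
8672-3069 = 5603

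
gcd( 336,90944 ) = 112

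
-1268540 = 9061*(-140)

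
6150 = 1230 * 5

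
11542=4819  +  6723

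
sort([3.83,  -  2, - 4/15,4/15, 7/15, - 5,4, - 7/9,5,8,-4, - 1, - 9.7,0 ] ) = [ - 9.7, - 5, - 4, - 2, - 1,- 7/9 ,- 4/15, 0,4/15,7/15,  3.83,4, 5, 8]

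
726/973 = 726/973 = 0.75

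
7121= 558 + 6563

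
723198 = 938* 771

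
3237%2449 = 788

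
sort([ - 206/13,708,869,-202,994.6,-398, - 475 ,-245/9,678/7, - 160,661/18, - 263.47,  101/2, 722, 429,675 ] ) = [ - 475, - 398, - 263.47, - 202 , - 160, - 245/9, - 206/13,661/18,101/2,678/7,429,675,708,722, 869,994.6 ] 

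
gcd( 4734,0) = 4734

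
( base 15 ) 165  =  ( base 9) 385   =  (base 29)B1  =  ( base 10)320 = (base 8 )500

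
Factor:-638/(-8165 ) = 2^1 * 5^( - 1 )*11^1 *23^( - 1) * 29^1*71^ (  -  1)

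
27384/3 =9128 =9128.00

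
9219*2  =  18438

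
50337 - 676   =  49661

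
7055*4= 28220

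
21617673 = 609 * 35497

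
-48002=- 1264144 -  - 1216142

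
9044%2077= 736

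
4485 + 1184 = 5669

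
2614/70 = 37 + 12/35= 37.34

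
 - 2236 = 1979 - 4215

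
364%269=95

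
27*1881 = 50787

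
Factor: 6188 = 2^2*7^1*13^1*17^1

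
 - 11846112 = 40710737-52556849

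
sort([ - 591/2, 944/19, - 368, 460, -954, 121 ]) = [ - 954, - 368, - 591/2, 944/19, 121, 460] 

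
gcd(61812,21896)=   68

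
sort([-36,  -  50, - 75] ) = [  -  75,- 50, - 36]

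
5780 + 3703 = 9483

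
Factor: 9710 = 2^1*5^1*971^1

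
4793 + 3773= 8566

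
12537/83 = 151+4/83 = 151.05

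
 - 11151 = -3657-7494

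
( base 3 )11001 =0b1101101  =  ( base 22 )4l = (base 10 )109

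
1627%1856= 1627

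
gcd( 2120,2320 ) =40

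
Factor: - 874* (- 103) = 2^1*19^1 * 23^1*103^1= 90022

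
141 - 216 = -75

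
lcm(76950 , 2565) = 76950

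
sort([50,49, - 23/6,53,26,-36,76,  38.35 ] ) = [- 36, - 23/6,26,38.35,49,50,53,76 ]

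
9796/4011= 9796/4011 = 2.44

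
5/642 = 5/642 = 0.01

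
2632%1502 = 1130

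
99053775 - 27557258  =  71496517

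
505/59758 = 505/59758= 0.01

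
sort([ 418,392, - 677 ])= [ - 677,392,418]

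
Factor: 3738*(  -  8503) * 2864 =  - 2^5*3^1*7^1*11^1*89^1 * 179^1*773^1 = - 91029988896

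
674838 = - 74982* (  -  9)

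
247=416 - 169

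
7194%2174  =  672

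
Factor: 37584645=3^1*5^1*7^1* 23^1 *79^1*197^1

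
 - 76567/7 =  - 10939 + 6/7 = - 10938.14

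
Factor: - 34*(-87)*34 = 2^2*3^1*17^2*29^1 =100572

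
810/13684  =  405/6842=0.06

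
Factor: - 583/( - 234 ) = 2^( - 1)*3^( - 2 ) * 11^1*13^(- 1)*53^1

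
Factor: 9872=2^4*617^1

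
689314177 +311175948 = 1000490125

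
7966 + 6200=14166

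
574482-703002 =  - 128520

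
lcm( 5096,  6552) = 45864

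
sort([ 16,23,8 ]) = [ 8,16, 23] 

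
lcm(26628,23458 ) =985236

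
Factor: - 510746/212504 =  - 971/404= - 2^( - 2 )*101^( - 1)  *  971^1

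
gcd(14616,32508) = 252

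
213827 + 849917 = 1063744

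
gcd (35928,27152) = 8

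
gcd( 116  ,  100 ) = 4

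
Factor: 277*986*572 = 156225784 =2^3*11^1*13^1*17^1 * 29^1 * 277^1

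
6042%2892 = 258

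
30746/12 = 2562 + 1/6 = 2562.17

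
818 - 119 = 699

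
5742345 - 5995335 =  - 252990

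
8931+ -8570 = 361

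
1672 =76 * 22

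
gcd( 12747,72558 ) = 3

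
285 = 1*285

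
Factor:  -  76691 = - 53^1*1447^1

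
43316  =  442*98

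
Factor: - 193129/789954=  -  2^( - 1 )*3^( - 1)*11^ (  -  1 ) * 151^1*1279^1*11969^( - 1)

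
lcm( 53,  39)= 2067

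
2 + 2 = 4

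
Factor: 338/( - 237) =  - 2^1 * 3^(- 1) * 13^2*79^( - 1)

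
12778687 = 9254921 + 3523766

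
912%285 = 57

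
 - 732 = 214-946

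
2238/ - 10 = -224 + 1/5 = - 223.80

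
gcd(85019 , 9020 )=11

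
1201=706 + 495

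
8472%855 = 777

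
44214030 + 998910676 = 1043124706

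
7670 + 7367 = 15037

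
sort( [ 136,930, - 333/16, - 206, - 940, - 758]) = [ - 940,  -  758,-206, - 333/16,136, 930 ] 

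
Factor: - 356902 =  - 2^1* 7^1*13^1*37^1*53^1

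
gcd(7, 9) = 1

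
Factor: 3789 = 3^2 * 421^1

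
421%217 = 204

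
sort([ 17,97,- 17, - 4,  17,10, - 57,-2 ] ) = [ - 57, - 17 , - 4, - 2,10,17, 17,97] 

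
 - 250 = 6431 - 6681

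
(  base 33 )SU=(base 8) 1672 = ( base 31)uo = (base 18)2h0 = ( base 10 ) 954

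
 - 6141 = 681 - 6822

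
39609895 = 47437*835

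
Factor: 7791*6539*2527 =3^1*7^3*13^1*19^2*53^1*503^1 = 128738896923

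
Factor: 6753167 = 367^1*18401^1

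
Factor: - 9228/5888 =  - 2^(-6)*3^1 * 23^( - 1) * 769^1 = - 2307/1472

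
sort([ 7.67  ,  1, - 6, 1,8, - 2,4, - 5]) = [ - 6, - 5, -2, 1,1,  4, 7.67,8]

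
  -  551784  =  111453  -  663237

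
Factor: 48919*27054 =2^1* 3^4 * 13^1*53^1 * 71^1*167^1 = 1323454626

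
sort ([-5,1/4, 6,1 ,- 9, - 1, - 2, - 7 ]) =[ - 9,-7,-5,-2,-1,  1/4,1,  6 ] 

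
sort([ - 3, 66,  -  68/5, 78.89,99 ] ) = [ - 68/5,  -  3,66,78.89 , 99 ]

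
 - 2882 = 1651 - 4533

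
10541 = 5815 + 4726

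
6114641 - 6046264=68377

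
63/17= 63/17 =3.71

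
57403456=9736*5896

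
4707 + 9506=14213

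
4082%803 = 67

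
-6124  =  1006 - 7130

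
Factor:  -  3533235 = -3^1 * 5^1 * 109^1 * 2161^1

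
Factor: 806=2^1*13^1*31^1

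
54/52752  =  9/8792 = 0.00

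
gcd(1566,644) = 2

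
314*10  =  3140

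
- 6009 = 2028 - 8037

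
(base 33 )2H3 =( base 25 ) 49h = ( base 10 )2742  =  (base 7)10665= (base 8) 5266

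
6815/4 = 1703 + 3/4 = 1703.75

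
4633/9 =4633/9 = 514.78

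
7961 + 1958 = 9919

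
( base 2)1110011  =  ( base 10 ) 115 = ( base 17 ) 6D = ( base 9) 137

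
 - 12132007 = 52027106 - 64159113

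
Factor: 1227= 3^1*409^1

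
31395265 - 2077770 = 29317495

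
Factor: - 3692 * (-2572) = 9495824 = 2^4*13^1*71^1 * 643^1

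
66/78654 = 11/13109 = 0.00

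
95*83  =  7885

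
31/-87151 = -31/87151 = - 0.00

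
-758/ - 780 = 379/390 = 0.97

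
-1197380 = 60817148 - 62014528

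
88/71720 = 1/815 = 0.00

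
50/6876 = 25/3438=0.01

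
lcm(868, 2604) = 2604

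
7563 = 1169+6394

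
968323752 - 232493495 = 735830257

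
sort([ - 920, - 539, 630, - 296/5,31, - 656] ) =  [ - 920, - 656, - 539, - 296/5, 31,630]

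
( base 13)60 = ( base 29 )2k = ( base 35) 28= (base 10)78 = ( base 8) 116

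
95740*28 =2680720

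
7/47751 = 7/47751=0.00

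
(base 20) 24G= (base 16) 380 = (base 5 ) 12041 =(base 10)896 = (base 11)745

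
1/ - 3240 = - 1 +3239/3240 = - 0.00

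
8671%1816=1407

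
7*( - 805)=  - 5635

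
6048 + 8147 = 14195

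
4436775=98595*45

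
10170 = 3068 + 7102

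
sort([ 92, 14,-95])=[ - 95, 14,92 ]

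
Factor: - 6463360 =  - 2^7*5^1*10099^1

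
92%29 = 5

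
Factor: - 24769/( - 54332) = 31/68 = 2^ ( - 2 )*17^(-1 ) * 31^1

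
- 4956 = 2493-7449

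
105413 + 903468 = 1008881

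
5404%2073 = 1258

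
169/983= 169/983  =  0.17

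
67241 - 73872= - 6631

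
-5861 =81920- 87781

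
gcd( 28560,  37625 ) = 35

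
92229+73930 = 166159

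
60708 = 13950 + 46758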